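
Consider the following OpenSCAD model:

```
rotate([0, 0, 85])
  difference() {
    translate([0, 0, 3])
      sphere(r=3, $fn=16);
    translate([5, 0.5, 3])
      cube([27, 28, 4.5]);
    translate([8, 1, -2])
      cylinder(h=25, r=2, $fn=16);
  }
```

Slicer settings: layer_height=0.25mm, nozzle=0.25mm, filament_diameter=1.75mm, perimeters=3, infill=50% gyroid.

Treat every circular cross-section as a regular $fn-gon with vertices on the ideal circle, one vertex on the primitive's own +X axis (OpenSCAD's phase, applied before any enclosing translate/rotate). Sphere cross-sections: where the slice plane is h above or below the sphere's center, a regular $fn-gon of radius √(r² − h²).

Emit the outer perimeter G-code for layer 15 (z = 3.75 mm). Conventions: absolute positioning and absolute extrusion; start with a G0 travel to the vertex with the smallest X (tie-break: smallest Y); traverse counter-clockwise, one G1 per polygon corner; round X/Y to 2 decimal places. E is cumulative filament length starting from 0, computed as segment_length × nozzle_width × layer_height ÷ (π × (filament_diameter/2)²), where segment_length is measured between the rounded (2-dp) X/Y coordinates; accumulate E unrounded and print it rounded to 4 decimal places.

At z = 3.75 mm: the r=3 sphere slices to a regular 16-gon of circumradius 2.905 (√(r²−h²) with h=0.75 from center); the cube at (5, 0.5) (footprint 27×28) is included at this height; the r=2 cylinder at (8, 1) gives a regular 16-gon of circumradius 2 (constant along its height); Taking the first minus the rest: starting from the r=3 sphere, the 27×28 cube at (5, 0.5) misses the remaining region (no effect); the r=2 cylinder at (8, 1) misses the remaining region (no effect) — 1 connected region; (rotated 85° about Z; rotation is an isometry so areas/perimeters/island counts are preserved). The outline is a single polygon with 16 vertices. Extrusion per mm of travel: 0.25 × 0.25 / (π × 0.875²) = 0.025984. Accumulating E over each segment gives final E = 0.4713.

G0 X-2.89 Y0.25 Z3.75
G1 X-2.77 Y-0.87 E0.0293
G1 X-2.23 Y-1.87 E0.0588
G1 X-1.34 Y-2.58 E0.0884
G1 X-0.25 Y-2.89 E0.1178
G1 X0.87 Y-2.77 E0.1471
G1 X1.87 Y-2.23 E0.1766
G1 X2.58 Y-1.34 E0.2062
G1 X2.89 Y-0.25 E0.2357
G1 X2.77 Y0.87 E0.2649
G1 X2.23 Y1.87 E0.2945
G1 X1.34 Y2.58 E0.3240
G1 X0.25 Y2.89 E0.3535
G1 X-0.87 Y2.77 E0.3828
G1 X-1.87 Y2.23 E0.4123
G1 X-2.58 Y1.34 E0.4419
G1 X-2.89 Y0.25 E0.4713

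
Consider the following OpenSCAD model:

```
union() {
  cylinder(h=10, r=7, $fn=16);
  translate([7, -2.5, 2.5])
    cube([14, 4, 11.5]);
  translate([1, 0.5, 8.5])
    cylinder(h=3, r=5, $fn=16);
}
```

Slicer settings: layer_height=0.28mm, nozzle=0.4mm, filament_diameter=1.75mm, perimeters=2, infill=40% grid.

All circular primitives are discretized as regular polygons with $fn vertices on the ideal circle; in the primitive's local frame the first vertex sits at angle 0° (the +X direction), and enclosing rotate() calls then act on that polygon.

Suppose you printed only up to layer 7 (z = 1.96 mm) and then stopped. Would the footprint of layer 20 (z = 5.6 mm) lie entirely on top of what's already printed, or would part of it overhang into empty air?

part overhangs

Compare the two slices. At z = 1.96: the r=7 cylinder gives a regular 16-gon of circumradius 7 (constant along its height) (area = (16/2)·7.000²·sin(360°/16) = 150.01 mm²); the cube at (7, -2.5) does not reach this height (z outside [2.5, 14]); the cylinder at (1, 0.5) does not reach this height (z outside [8.5, 11.5]); Taking the union: only the r=7 cylinder is present, so the union is just that shape — area = 150.01 mm². At z = 5.6: the cylinder: section is a regular 16-gon, circumradius r=7 (area = (16/2)·7.000²·sin(360°/16) = 150.01 mm²); the cube at (7, -2.5) (footprint 14×4) is included at this height (area 56.00 mm²); the cylinder at (1, 0.5) does not reach this height (z outside [8.5, 11.5]); Combining (union): the 2 present regions are separate (no shared area or edge), so areas and boundary lengths simply add and each stays a separate island — area = 206.01 mm². Checking containment: at z = 5.6 the cross-section extends beyond the z = 1.96 cross-section by about 56.00 mm².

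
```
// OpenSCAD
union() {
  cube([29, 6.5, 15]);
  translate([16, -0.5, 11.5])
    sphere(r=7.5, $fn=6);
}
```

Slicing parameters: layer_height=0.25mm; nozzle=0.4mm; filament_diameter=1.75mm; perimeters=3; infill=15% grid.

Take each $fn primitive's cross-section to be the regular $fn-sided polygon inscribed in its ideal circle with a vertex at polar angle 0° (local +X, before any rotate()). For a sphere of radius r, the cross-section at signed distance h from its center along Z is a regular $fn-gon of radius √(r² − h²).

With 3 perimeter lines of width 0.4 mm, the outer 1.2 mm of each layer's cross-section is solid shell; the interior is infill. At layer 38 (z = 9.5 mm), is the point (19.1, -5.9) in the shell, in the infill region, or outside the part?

shell

At z = 9.5 mm: the cube is present — its section is the full 29×6.5 rectangle; the r=7.5 sphere at (16, -0.5) contributes a regular 6-gon of circumradius √(7.5²−2²) = 7.228; Combining (union): the regions partially overlap (shared area 60.79 mm²), so overlapping operands fuse into one piece — 1 connected region. Overall, the cross-section is a single solid region. The nearest boundary edge runs (19.61, -6.76)→(12.39, -6.76); distance from the point to it = 0.86 mm. The point is inside the cross-section, 0.86 mm from the nearest boundary — within the 1.2 mm shell band (3 × 0.4).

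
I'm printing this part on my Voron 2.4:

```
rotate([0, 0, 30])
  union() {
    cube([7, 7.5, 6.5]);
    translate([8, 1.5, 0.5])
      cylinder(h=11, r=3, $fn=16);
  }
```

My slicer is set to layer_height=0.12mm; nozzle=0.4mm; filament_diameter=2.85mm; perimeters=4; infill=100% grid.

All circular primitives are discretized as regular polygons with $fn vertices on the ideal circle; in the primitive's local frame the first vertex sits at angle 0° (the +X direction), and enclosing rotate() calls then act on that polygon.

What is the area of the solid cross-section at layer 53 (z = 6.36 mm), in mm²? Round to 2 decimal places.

73.32 mm²

At z = 6.36 mm: the 7×7.5 cube contributes its full rectangle (area 52.50 mm²); the r=3 cylinder at (8, 1.5) gives a regular 16-gon of circumradius 3 (constant along its height) (area = (16/2)·3.000²·sin(360°/16) = 27.55 mm²); Combining (union): the regions partially overlap — summed areas 80.05 mm² minus the doubly-counted overlap 6.73 mm² gives 73.32 mm² — area = 73.32 mm²; (whole slice rotated 30° about Z — lengths, areas and connectivity unchanged). Overall, the cross-section is a single solid region. Net area = 73.32 mm².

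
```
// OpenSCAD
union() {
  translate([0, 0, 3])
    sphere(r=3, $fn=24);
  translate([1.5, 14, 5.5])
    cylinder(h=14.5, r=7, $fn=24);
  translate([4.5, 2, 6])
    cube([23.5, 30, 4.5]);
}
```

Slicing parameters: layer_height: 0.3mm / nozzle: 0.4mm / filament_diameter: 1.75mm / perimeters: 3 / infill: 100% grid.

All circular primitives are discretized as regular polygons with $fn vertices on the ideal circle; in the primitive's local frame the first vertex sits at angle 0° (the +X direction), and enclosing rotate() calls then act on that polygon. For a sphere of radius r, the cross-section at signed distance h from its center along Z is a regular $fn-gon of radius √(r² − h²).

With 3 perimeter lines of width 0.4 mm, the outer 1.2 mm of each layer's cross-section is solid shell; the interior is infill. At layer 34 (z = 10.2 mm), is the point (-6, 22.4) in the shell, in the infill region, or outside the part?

outside

At z = 10.2 mm: the sphere is absent (|z−center|=7.200 > r=3); the r=7 cylinder at (1.5, 14) contributes a regular 24-gon of circumradius 7; the cube at (4.5, 2) (footprint 23.5×30) is included at this height; Combining (union): the regions partially overlap (shared area 35.68 mm²), so overlapping operands fuse into one piece — 1 connected region. Overall, the cross-section is a single solid region. The nearest boundary edge runs (-3.45, 18.95)→(-2.00, 20.06); distance from the point to it = 4.29 mm. The point is not inside any of the regions above, so it lies outside the cross-section (4.29 mm from the nearest boundary).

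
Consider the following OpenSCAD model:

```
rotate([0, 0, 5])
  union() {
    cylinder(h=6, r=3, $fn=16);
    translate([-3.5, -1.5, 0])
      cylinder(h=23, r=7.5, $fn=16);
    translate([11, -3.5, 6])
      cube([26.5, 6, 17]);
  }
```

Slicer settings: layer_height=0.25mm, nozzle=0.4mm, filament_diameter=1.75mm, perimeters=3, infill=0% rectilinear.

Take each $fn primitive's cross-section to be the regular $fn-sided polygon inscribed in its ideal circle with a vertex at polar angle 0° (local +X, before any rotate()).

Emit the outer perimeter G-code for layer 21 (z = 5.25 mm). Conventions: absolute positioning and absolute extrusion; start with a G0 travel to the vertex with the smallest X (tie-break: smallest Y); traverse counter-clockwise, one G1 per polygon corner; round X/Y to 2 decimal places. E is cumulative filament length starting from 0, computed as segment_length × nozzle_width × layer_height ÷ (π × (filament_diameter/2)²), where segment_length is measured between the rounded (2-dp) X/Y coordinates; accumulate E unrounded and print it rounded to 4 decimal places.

G0 X-10.83 Y-2.45 Z5.25
G1 X-10.01 Y-5.26 E0.1217
G1 X-8.18 Y-7.54 E0.2432
G1 X-5.61 Y-8.95 E0.3651
G1 X-2.70 Y-9.27 E0.4868
G1 X0.11 Y-8.45 E0.6085
G1 X2.39 Y-6.62 E0.7301
G1 X3.80 Y-4.05 E0.8520
G1 X4.12 Y-1.15 E0.9733
G1 X3.30 Y1.66 E1.0950
G1 X1.46 Y3.95 E1.2171
G1 X-1.10 Y5.35 E1.3384
G1 X-4.01 Y5.67 E1.4601
G1 X-6.82 Y4.85 E1.5818
G1 X-9.10 Y3.02 E1.7034
G1 X-10.51 Y0.46 E1.8249
G1 X-10.83 Y-2.45 E1.9466

At z = 5.25 mm: the cylinder: section is a regular 16-gon, circumradius r=3; the r=7.5 cylinder at (-3.5, -1.5) contributes a regular 16-gon of circumradius 7.5; the cube at (11, -3.5) does not reach this height (z outside [6, 23]); Merging all regions: the r=3 cylinder lies entirely inside the r=7.5 cylinder at (-3.5, -1.5), so the union is just the r=7.5 cylinder at (-3.5, -1.5) — 1 connected region; (rotated 5° about Z; rotation is an isometry so areas/perimeters/island counts are preserved). The outline is a single polygon with 16 vertices. Extrusion per mm of travel: 0.4 × 0.25 / (π × 0.875²) = 0.041575. Accumulating E over each segment gives final E = 1.9466.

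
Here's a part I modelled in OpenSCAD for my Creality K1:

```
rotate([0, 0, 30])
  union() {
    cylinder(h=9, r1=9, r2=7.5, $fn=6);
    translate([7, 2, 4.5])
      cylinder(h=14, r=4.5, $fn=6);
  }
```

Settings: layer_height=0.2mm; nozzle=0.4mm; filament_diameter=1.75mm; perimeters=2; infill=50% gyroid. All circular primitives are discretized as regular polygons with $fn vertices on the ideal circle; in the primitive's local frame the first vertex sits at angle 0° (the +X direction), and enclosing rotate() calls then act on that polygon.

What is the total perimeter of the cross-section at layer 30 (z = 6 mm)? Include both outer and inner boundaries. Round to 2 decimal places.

At z = 6 mm: the cone contributes a regular 6-gon of circumradius 8.000 (interpolated between r1=9 and r2=7.5 at t=0.667) (perimeter = 2·6·8.000·sin(180°/6) = 48.00 mm); the r=4.5 cylinder at (7, 2) contributes a regular 6-gon of circumradius 4.5 (perimeter = 2·6·4.500·sin(180°/6) = 27.00 mm); Merging all regions: the regions partially overlap (shared area 23.03 mm²), so the edge portions inside another operand are dropped and the merged outline is re-measured after clipping — boundary = 55.15 mm; (rotated 30° about Z; rotation is an isometry so areas/perimeters/island counts are preserved). Overall, the cross-section is a single solid region. Total boundary length (outer) = 55.15 mm.

55.15 mm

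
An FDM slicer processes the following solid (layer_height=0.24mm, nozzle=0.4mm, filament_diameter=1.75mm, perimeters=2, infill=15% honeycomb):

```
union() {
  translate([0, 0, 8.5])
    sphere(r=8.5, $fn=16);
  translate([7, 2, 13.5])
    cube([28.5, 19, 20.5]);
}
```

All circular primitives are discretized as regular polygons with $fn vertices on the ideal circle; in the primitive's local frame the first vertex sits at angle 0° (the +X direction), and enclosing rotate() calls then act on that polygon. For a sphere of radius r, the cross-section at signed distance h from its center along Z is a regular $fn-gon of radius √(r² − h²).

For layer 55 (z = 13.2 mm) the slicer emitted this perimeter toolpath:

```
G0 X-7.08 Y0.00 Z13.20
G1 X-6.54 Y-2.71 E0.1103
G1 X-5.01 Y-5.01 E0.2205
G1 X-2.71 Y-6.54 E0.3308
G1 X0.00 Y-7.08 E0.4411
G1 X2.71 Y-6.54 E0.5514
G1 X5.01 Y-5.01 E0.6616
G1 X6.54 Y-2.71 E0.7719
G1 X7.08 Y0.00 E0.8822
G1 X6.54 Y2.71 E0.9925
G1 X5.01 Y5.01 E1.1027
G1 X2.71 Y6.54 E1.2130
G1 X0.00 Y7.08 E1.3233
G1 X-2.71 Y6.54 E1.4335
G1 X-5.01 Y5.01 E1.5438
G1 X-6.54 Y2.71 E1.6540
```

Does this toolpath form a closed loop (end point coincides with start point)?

no

Start point (G0): (-7.08, 0.00). End point (last G1): the path does not return to the start — open.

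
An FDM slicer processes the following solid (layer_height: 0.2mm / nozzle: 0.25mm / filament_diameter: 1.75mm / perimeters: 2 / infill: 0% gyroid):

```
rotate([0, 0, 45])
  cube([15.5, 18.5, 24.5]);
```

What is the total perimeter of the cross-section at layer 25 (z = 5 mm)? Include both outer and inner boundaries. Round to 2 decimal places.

68.00 mm

At z = 5 mm: the cube (footprint 15.5×18.5) is included at this height (perimeter 68.00 mm); (rotated 45° about Z; rotation is an isometry so areas/perimeters/island counts are preserved). Overall, the cross-section is a single solid region. Total boundary length (outer) = 68.00 mm.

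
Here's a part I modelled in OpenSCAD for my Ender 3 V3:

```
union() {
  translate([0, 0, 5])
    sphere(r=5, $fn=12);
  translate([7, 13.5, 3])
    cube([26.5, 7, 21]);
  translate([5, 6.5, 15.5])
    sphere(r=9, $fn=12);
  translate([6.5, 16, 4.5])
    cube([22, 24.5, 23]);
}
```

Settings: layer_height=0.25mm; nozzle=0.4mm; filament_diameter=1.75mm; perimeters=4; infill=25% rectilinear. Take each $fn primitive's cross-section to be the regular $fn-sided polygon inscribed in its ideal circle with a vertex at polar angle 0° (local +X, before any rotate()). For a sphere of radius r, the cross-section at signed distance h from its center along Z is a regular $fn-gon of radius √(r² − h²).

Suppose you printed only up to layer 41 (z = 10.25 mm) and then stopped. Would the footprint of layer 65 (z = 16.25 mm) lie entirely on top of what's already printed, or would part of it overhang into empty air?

Compare the two slices. At z = 10.25: the sphere is not intersected at this z (|z−center|=5.250 > r=5); the cube at (7, 13.5) is present — its section is the full 26.5×7 rectangle (area 185.50 mm²); the sphere at (5, 6.5): section is a regular 12-gon, circumradius = √(r²−h²) = √(9²−5.25²) = 7.310 (area = (12/2)·7.310²·sin(360°/12) = 160.31 mm²); the cube at (6.5, 16) is present — its section is the full 22×24.5 rectangle (area 539.00 mm²); Taking the union: the regions partially overlap — summed areas 884.81 mm² minus the doubly-counted overlap 96.75 mm² gives 788.06 mm² — area = 788.06 mm². At z = 16.25: the sphere does not reach this height (|z−center|=11.250 > r=5); the cube at (7, 13.5) (footprint 26.5×7) is included at this height (area 185.50 mm²); the r=9 sphere at (5, 6.5) slices to a regular 12-gon of circumradius 8.969 (√(r²−h²) with h=0.75 from center) (area = (12/2)·8.969²·sin(360°/12) = 241.31 mm²); the cube at (6.5, 16) is present — its section is the full 22×24.5 rectangle (area 539.00 mm²); Combining (union): the regions partially overlap — summed areas 965.81 mm² minus the doubly-counted overlap 99.78 mm² gives 866.04 mm² — area = 866.04 mm². Checking containment: at z = 16.25 the cross-section extends beyond the z = 10.25 cross-section by about 77.97 mm².

part overhangs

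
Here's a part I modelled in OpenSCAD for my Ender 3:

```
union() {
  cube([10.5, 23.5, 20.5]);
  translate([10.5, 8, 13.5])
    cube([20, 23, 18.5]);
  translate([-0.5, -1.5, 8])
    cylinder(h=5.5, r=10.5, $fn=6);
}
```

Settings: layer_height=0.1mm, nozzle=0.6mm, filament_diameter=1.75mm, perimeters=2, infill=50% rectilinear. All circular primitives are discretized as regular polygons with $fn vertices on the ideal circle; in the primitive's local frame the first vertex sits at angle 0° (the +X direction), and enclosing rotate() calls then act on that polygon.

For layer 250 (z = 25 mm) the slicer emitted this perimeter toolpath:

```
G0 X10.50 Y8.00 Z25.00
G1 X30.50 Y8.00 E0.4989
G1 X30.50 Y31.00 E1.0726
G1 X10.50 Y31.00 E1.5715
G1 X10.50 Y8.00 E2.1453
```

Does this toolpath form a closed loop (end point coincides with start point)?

yes

Start point (G0): (10.50, 8.00). End point (last G1): the path returns to the start — closed.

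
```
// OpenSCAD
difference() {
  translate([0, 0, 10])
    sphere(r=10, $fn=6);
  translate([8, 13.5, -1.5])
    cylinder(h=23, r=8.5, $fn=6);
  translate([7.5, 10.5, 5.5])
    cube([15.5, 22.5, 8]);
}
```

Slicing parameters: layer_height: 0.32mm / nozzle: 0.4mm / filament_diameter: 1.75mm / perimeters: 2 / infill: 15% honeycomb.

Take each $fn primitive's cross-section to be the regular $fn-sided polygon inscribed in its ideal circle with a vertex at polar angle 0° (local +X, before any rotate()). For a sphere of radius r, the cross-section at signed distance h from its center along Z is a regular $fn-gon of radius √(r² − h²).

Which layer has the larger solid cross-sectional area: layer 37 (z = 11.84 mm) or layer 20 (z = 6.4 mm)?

layer 37 (z = 11.84 mm)

Layer 37 (z = 11.84): the r=10 sphere slices to a regular 6-gon of circumradius 9.829 (√(r²−h²) with h=1.84 from center) (area = (6/2)·9.829²·sin(360°/6) = 251.01 mm²); the r=8.5 cylinder at (8, 13.5) gives a regular 6-gon of circumradius 8.5 (constant along its height) (area = (6/2)·8.500²·sin(360°/6) = 187.71 mm²); the cube at (7.5, 10.5) is present — its section is the full 15.5×22.5 rectangle (area 348.75 mm²); Taking the first minus the rest: starting from the r=10 sphere (251.01 mm²), the r=8.5 cylinder at (8, 13.5) partially overlaps it — only the 6.02 mm² overlap (of its 187.71 mm²) is removed, clipping the outline; the 15.5×22.5 cube at (7.5, 10.5) misses the remaining region (no effect) — area = 244.99 mm². So its area = 244.99 mm². Layer 20 (z = 6.4): the r=10 sphere contributes a regular 6-gon of circumradius √(10²−3.6²) = 9.330 (area = (6/2)·9.330²·sin(360°/6) = 226.14 mm²); the r=8.5 cylinder at (8, 13.5) contributes a regular 6-gon of circumradius 8.5 (area = (6/2)·8.500²·sin(360°/6) = 187.71 mm²); the cube at (7.5, 10.5) is present — its section is the full 15.5×22.5 rectangle (area 348.75 mm²); Subtracting the remaining from the first: starting from the r=10 sphere (226.14 mm²), the r=8.5 cylinder at (8, 13.5) partially overlaps it — only the 3.95 mm² overlap (of its 187.71 mm²) is removed, clipping the outline; the 15.5×22.5 cube at (7.5, 10.5) misses the remaining region (no effect) — area = 222.19 mm². So its area = 222.19 mm². Layer 37 is larger (244.99 vs 222.19 mm²).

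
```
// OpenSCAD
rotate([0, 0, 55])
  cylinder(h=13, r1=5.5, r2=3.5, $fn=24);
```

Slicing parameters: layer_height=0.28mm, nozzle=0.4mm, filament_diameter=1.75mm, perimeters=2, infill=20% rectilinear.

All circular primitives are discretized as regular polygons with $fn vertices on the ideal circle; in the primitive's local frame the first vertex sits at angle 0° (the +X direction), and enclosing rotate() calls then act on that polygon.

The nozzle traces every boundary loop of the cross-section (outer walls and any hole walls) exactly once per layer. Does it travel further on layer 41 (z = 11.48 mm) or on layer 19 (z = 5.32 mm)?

layer 19 (z = 5.32 mm)

Layer 41 (z = 11.48): the cone (r1=5.5→r2=3.5) has section circumradius 3.734 here — a regular 24-gon (perimeter = 2·24·3.734·sin(180°/24) = 23.39 mm); (rotated 55° about Z; rotation is an isometry so areas/perimeters/island counts are preserved). So its perimeter = 23.39 mm. Layer 19 (z = 5.32): the cone (r1=5.5→r2=3.5) has section circumradius 4.682 here — a regular 24-gon (perimeter = 2·24·4.682·sin(180°/24) = 29.33 mm); (rotated 55° about Z; rotation is an isometry so areas/perimeters/island counts are preserved). So its perimeter = 29.33 mm. Layer 19 is larger (29.33 vs 23.39 mm).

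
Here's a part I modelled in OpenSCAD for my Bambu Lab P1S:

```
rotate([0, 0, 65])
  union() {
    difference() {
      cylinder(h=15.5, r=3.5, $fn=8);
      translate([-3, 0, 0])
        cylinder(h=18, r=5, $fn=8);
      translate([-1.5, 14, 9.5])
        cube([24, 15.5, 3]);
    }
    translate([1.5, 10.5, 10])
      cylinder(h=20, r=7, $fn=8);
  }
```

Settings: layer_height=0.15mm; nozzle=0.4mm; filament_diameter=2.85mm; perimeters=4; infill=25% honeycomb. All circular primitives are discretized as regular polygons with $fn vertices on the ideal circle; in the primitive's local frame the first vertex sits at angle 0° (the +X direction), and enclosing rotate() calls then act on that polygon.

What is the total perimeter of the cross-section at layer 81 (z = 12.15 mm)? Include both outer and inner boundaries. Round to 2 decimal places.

59.12 mm

At z = 12.15 mm: the r=3.5 cylinder gives a regular 8-gon of circumradius 3.5 (constant along its height) (perimeter = 2·8·3.500·sin(180°/8) = 21.43 mm); the r=5 cylinder at (-3, 0) contributes a regular 8-gon of circumradius 5 (perimeter = 2·8·5.000·sin(180°/8) = 30.61 mm); the cube at (-1.5, 14) (footprint 24×15.5) is included at this height (perimeter 79.00 mm); After the difference (first − rest): starting from the r=3.5 cylinder, the r=5 cylinder at (-3, 0) partially overlaps it — only the 26.10 mm² overlap (of its 70.71 mm²) is removed, clipping the outline; the 24×15.5 cube at (-1.5, 14) misses the remaining region (no effect) — boundary = 16.26 mm; the cylinder at (1.5, 10.5): section is a regular 8-gon, circumradius r=7 (perimeter = 2·8·7.000·sin(180°/8) = 42.86 mm); Combining (union): the 2 present regions are separate (no shared area or edge), so areas and boundary lengths simply add and each stays a separate island — boundary = 59.12 mm; (rotated 65° about Z; rotation is an isometry so areas/perimeters/island counts are preserved). Overall, the cross-section has 2 separate islands. Total boundary length (outer) = 59.12 mm.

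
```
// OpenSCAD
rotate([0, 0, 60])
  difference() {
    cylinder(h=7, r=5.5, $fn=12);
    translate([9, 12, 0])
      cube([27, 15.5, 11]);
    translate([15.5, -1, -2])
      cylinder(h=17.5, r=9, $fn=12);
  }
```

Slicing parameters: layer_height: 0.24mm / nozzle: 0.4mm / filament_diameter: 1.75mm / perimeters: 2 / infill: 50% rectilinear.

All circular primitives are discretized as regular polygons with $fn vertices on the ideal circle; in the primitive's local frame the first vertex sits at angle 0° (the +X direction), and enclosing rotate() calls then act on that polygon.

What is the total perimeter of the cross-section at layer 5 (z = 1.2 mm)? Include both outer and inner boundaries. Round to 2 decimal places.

34.16 mm

At z = 1.2 mm: the cylinder: section is a regular 12-gon, circumradius r=5.5 (perimeter = 2·12·5.500·sin(180°/12) = 34.16 mm); the cube at (9, 12) is present — its section is the full 27×15.5 rectangle (perimeter 85.00 mm); the cylinder at (15.5, -1): section is a regular 12-gon, circumradius r=9 (perimeter = 2·12·9.000·sin(180°/12) = 55.90 mm); Subtracting the remaining from the first: starting from the r=5.5 cylinder, the 27×15.5 cube at (9, 12) misses the remaining region (no effect); the r=9 cylinder at (15.5, -1) misses the remaining region (no effect) — boundary = 34.16 mm; (rotated 60° about Z; rotation is an isometry so areas/perimeters/island counts are preserved). Overall, the cross-section is a single solid region. Total boundary length (outer) = 34.16 mm.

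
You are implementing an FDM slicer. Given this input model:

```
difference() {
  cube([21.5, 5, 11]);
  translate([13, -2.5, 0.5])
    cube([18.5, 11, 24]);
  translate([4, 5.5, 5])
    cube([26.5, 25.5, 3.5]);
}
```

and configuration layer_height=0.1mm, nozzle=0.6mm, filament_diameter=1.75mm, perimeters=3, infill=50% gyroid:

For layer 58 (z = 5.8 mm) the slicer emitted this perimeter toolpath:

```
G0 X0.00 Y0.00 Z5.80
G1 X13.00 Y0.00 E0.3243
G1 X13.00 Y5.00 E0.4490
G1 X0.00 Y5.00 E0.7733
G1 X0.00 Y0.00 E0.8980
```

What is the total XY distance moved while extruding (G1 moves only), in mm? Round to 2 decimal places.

36.00 mm

Sum the Euclidean lengths of each G1 segment: total = 36.00 mm.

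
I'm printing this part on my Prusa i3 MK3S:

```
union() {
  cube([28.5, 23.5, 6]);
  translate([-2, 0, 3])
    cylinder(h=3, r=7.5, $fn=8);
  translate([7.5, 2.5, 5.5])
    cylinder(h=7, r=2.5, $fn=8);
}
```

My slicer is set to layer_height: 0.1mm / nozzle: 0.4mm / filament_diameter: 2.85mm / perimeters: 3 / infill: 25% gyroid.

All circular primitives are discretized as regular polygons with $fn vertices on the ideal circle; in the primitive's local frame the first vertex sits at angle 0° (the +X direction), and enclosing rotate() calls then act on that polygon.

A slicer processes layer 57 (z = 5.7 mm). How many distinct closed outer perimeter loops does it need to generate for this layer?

At z = 5.7 mm: the cube (footprint 28.5×23.5) is included at this height; the r=7.5 cylinder at (-2, 0) gives a regular 8-gon of circumradius 7.5 (constant along its height); the r=2.5 cylinder at (7.5, 2.5) gives a regular 8-gon of circumradius 2.5 (constant along its height); Taking the union: the regions partially overlap (shared area 43.28 mm²), so overlapping operands fuse into one piece — 1 connected region. The result has 1 disconnected region.

1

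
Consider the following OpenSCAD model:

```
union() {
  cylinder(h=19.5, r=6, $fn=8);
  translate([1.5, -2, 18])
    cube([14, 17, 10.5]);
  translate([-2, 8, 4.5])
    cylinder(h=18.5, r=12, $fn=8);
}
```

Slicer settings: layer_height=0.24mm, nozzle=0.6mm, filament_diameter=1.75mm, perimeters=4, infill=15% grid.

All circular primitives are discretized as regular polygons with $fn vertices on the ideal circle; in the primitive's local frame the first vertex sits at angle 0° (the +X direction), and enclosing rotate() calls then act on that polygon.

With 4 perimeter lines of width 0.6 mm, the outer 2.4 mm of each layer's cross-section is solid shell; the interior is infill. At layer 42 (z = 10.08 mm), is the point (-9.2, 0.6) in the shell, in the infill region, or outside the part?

shell

At z = 10.08 mm: the cylinder: section is a regular 8-gon, circumradius r=6; the cube at (1.5, -2) does not reach this height (z outside [18, 28.5]); the cylinder at (-2, 8): section is a regular 8-gon, circumradius r=12; Combining (union): the regions partially overlap (shared area 80.85 mm²), so overlapping operands fuse into one piece — 1 connected region. Overall, the cross-section is a single solid region. The nearest boundary edge runs (-4.83, -2.83)→(-10.49, -0.49); distance from the point to it = 1.49 mm. The point is inside the cross-section, 1.49 mm from the nearest boundary — within the 2.4 mm shell band (4 × 0.6).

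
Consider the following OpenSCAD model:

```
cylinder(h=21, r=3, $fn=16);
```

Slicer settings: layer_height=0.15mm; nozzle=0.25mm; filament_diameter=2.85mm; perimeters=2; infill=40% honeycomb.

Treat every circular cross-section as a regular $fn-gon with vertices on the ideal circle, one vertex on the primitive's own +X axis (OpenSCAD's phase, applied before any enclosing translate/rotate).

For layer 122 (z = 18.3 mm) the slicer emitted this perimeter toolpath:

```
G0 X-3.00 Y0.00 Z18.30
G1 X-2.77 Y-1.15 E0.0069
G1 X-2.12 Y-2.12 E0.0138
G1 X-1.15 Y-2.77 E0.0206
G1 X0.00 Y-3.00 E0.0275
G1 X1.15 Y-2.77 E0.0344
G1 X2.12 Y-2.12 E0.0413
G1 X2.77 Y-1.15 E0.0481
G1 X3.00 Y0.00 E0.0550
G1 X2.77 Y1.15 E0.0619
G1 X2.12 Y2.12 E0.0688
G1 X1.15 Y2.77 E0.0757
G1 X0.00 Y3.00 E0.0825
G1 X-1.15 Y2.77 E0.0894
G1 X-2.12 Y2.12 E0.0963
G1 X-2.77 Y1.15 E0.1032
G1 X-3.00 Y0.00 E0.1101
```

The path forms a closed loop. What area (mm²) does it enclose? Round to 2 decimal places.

27.54 mm²

Apply the shoelace formula to the sequence of (X, Y) vertices; enclosed area = 27.54 mm².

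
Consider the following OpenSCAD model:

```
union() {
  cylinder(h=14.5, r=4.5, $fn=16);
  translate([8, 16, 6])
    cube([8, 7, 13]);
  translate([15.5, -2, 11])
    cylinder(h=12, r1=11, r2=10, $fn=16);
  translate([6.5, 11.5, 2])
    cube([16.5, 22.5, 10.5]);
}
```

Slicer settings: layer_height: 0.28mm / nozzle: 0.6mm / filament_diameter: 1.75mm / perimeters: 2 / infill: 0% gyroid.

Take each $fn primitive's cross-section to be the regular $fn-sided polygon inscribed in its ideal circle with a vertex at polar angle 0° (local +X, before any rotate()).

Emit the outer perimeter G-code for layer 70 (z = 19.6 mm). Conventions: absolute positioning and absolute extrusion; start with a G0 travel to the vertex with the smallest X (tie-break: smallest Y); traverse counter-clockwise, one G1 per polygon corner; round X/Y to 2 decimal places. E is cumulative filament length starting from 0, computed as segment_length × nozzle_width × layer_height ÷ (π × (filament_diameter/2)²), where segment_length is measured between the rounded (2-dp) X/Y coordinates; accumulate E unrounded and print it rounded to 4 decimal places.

At z = 19.6 mm: the cylinder is absent (z outside [0, 14.5]); the cube at (8, 16) is absent (z outside [6, 19]); the cone at (15.5, -2) contributes a regular 16-gon of circumradius 10.283 (interpolated between r1=11 and r2=10 at t=0.717); the cube at (6.5, 11.5) is not intersected at this z (z outside [2, 12.5]); Merging all regions: only the cone at (15.5, -2) is present, so the union is just that shape — 1 connected region. The outline is a single polygon with 16 vertices. Extrusion per mm of travel: 0.6 × 0.28 / (π × 0.875²) = 0.069846. Accumulating E over each segment gives final E = 4.4837.

G0 X5.22 Y-2.00 Z19.60
G1 X6.00 Y-5.94 E0.2805
G1 X8.23 Y-9.27 E0.5605
G1 X11.56 Y-11.50 E0.8404
G1 X15.50 Y-12.28 E1.1209
G1 X19.44 Y-11.50 E1.4015
G1 X22.77 Y-9.27 E1.6814
G1 X25.00 Y-5.94 E1.9613
G1 X25.78 Y-2.00 E2.2418
G1 X25.00 Y1.94 E2.5224
G1 X22.77 Y5.27 E2.8023
G1 X19.44 Y7.50 E3.0822
G1 X15.50 Y8.28 E3.3628
G1 X11.56 Y7.50 E3.6433
G1 X8.23 Y5.27 E3.9232
G1 X6.00 Y1.94 E4.2031
G1 X5.22 Y-2.00 E4.4837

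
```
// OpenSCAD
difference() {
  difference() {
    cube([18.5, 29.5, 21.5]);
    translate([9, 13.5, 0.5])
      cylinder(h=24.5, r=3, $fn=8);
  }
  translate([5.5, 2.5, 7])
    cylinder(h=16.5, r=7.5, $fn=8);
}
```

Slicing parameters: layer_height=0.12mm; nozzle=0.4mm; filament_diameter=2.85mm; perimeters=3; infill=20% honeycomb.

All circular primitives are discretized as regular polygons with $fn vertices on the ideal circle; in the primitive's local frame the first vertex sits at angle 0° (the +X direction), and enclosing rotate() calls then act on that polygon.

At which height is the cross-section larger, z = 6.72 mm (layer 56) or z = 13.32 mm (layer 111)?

layer 56 (z = 6.72 mm)

Layer 56 (z = 6.72): the cube is present — its section is the full 18.5×29.5 rectangle (area 545.75 mm²); the r=3 cylinder at (9, 13.5) contributes a regular 8-gon of circumradius 3 (area = (8/2)·3.000²·sin(360°/8) = 25.46 mm²); After the difference (first − rest): starting from the 18.5×29.5 cube (545.75 mm²), the r=3 cylinder at (9, 13.5) lies wholly inside it (removes its full 25.46 mm² and its 18.37 mm outline becomes a hole wall) — area = 520.29 mm²; the cylinder at (5.5, 2.5) does not reach this height (z outside [7, 23.5]); Taking the first minus the rest: none of the subtracted shapes is present at this height, so that combined region is unchanged — area = 520.29 mm². So its area = 520.29 mm². Layer 111 (z = 13.32): the cube (footprint 18.5×29.5) is included at this height (area 545.75 mm²); the r=3 cylinder at (9, 13.5) contributes a regular 8-gon of circumradius 3 (area = (8/2)·3.000²·sin(360°/8) = 25.46 mm²); After the difference (first − rest): starting from the 18.5×29.5 cube (545.75 mm²), the r=3 cylinder at (9, 13.5) lies wholly inside it (removes its full 25.46 mm² and its 18.37 mm outline becomes a hole wall) — area = 520.29 mm²; the r=7.5 cylinder at (5.5, 2.5) gives a regular 8-gon of circumradius 7.5 (constant along its height) (area = (8/2)·7.500²·sin(360°/8) = 159.10 mm²); Taking the first minus the rest: starting from that combined region (520.29 mm²), the r=7.5 cylinder at (5.5, 2.5) partially overlaps it — only the 105.93 mm² overlap (of its 159.10 mm²) is removed, clipping the outline — area = 414.37 mm². So its area = 414.37 mm². Layer 56 is larger (520.29 vs 414.37 mm²).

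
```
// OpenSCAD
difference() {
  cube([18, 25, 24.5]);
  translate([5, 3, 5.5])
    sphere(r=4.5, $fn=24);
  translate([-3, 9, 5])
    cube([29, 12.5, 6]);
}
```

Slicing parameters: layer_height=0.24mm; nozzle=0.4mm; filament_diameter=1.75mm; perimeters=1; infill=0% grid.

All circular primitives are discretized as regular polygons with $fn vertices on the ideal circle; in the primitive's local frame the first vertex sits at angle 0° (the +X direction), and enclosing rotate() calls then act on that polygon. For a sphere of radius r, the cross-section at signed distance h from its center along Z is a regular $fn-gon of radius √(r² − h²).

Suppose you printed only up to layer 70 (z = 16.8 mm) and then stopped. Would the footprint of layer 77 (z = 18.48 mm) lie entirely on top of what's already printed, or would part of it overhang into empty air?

entirely on top

Compare the two slices. At z = 16.8: the cube is present — its section is the full 18×25 rectangle (area 450.00 mm²); the sphere at (5, 3) is not intersected at this z (|z−center|=11.300 > r=4.5); the cube at (-3, 9) does not reach this height (z outside [5, 11]); Subtracting the remaining from the first: none of the subtracted shapes is present at this height, so the 18×25 cube is unchanged — area = 450.00 mm². At z = 18.48: the cube (footprint 18×25) is included at this height (area 450.00 mm²); the sphere at (5, 3) does not reach this height (|z−center|=12.980 > r=4.5); the cube at (-3, 9) does not reach this height (z outside [5, 11]); After the difference (first − rest): none of the subtracted shapes is present at this height, so the 18×25 cube is unchanged — area = 450.00 mm². Checking containment: the cross-section at z = 18.48 is a subset of the cross-section at z = 16.8.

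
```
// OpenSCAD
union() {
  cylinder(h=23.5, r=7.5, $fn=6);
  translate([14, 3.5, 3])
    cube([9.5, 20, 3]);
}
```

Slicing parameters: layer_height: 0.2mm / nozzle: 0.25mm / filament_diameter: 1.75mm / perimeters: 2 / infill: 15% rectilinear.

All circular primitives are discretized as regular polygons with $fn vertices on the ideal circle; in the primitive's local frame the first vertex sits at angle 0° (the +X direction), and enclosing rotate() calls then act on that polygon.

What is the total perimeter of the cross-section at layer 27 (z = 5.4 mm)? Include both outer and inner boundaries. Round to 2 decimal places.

At z = 5.4 mm: the cylinder: section is a regular 6-gon, circumradius r=7.5 (perimeter = 2·6·7.500·sin(180°/6) = 45.00 mm); the cube at (14, 3.5) is present — its section is the full 9.5×20 rectangle (perimeter 59.00 mm); Combining (union): the 2 present regions are separate (no shared area or edge), so areas and boundary lengths simply add and each stays a separate island — boundary = 104.00 mm. Overall, the cross-section has 2 separate islands. Total boundary length (outer) = 104.00 mm.

104.00 mm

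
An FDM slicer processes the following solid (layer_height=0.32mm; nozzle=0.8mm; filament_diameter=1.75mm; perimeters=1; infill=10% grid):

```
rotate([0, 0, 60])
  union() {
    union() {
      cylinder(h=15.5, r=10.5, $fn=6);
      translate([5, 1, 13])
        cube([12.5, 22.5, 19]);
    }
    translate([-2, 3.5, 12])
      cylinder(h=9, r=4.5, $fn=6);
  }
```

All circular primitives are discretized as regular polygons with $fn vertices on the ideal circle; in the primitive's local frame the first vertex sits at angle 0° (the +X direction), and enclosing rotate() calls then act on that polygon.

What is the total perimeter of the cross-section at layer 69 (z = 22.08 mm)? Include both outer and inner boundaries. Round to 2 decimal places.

At z = 22.08 mm: the cylinder is not intersected at this z (z outside [0, 15.5]); the 12.5×22.5 cube at (5, 1) contributes its full rectangle (perimeter 70.00 mm); Merging all regions: only the 12.5×22.5 cube at (5, 1) is present, so the union is just that shape — boundary = 70.00 mm; the cylinder at (-2, 3.5) is absent (z outside [12, 21]); Combining (union): only that combined region is present, so the union is just that shape — boundary = 70.00 mm; (rotated 60° about Z; rotation is an isometry so areas/perimeters/island counts are preserved). Overall, the cross-section is a single solid region. Total boundary length (outer) = 70.00 mm.

70.00 mm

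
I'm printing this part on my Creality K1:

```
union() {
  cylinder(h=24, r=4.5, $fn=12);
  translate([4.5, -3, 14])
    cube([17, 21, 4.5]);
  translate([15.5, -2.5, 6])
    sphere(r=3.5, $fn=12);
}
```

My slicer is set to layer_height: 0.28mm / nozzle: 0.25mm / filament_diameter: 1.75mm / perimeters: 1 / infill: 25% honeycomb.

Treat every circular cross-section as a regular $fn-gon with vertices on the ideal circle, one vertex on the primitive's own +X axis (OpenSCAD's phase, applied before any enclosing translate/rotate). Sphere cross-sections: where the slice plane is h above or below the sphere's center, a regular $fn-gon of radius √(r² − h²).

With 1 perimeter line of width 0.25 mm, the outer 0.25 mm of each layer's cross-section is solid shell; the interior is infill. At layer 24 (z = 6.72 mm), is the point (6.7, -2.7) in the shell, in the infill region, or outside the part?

At z = 6.72 mm: the r=4.5 cylinder contributes a regular 12-gon of circumradius 4.5; the cube at (4.5, -3) is not intersected at this z (z outside [14, 18.5]); the sphere at (15.5, -2.5): section is a regular 12-gon, circumradius = √(r²−h²) = √(3.5²−0.72²) = 3.425; Merging all regions: the 2 present regions are separate (no shared area or edge), so areas and boundary lengths simply add and each stays a separate island — 2 connected regions. Overall, the cross-section has 2 separate islands. The nearest boundary edge runs (4.50, 0.00)→(3.90, -2.25); distance from the point to it = 2.82 mm. The point is not inside any of the regions above, so it lies outside the cross-section (2.82 mm from the nearest boundary).

outside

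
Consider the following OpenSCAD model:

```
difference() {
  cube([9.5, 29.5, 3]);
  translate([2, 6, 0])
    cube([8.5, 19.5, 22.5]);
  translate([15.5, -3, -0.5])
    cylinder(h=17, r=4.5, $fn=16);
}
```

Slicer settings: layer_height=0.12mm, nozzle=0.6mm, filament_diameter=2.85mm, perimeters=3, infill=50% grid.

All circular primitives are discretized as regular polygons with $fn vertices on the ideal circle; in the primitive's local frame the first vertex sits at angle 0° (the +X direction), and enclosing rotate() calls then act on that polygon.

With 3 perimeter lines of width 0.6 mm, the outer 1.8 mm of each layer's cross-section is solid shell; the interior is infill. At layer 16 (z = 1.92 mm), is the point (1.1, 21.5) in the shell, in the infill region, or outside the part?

At z = 1.92 mm: the 9.5×29.5 cube contributes its full rectangle; the cube at (2, 6) (footprint 8.5×19.5) is included at this height; the cylinder at (15.5, -3): section is a regular 16-gon, circumradius r=4.5; Subtracting the remaining from the first: starting from the 9.5×29.5 cube, the 8.5×19.5 cube at (2, 6) partially overlaps it — only the 146.25 mm² overlap (of its 165.75 mm²) is removed, clipping the outline; the r=4.5 cylinder at (15.5, -3) misses the remaining region (no effect) — 1 connected region. Overall, the cross-section is a single solid region. The nearest boundary edge runs (2.00, 25.50)→(2.00, 6.00); distance from the point to it = 0.90 mm. The point is inside the cross-section, 0.90 mm from the nearest boundary — within the 1.8 mm shell band (3 × 0.6).

shell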